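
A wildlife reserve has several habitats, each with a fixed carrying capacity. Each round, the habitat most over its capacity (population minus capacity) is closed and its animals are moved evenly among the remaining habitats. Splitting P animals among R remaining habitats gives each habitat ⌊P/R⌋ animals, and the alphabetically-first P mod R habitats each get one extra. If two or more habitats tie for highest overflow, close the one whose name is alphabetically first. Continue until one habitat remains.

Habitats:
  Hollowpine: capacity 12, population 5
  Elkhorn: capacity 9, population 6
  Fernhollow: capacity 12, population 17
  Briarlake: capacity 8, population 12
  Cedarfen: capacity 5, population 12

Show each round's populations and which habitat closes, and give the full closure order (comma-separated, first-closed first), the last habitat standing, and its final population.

Round 1: Briarlake=12 Cedarfen=12 Elkhorn=6 Fernhollow=17 Hollowpine=5 → close Cedarfen (overflow 7)
  12÷4 = 3 each, +1 to first 0
Round 2: Briarlake=15 Elkhorn=9 Fernhollow=20 Hollowpine=8 → close Fernhollow (overflow 8)
  20÷3 = 6 each, +1 to first 2
Round 3: Briarlake=22 Elkhorn=16 Hollowpine=14 → close Briarlake (overflow 14)
  22÷2 = 11 each, +1 to first 0
Round 4: Elkhorn=27 Hollowpine=25 → close Elkhorn (overflow 18)
  27÷1 = 27 each, +1 to first 0

Closure order: Cedarfen, Fernhollow, Briarlake, Elkhorn
Last habitat: Hollowpine with 52 animals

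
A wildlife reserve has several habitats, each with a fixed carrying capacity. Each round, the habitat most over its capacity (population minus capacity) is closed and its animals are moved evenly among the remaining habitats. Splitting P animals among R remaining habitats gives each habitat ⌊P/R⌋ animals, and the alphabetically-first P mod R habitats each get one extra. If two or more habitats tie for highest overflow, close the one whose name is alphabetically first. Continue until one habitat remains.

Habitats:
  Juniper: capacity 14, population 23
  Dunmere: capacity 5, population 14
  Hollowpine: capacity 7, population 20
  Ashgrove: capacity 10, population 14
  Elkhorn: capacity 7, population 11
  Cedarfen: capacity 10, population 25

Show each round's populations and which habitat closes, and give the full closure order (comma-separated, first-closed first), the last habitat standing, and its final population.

Round 1: Ashgrove=14 Cedarfen=25 Dunmere=14 Elkhorn=11 Hollowpine=20 Juniper=23 → close Cedarfen (overflow 15)
  25÷5 = 5 each, +1 to first 0
Round 2: Ashgrove=19 Dunmere=19 Elkhorn=16 Hollowpine=25 Juniper=28 → close Hollowpine (overflow 18)
  25÷4 = 6 each, +1 to first 1
Round 3: Ashgrove=26 Dunmere=25 Elkhorn=22 Juniper=34 → close Dunmere (overflow 20)
  25÷3 = 8 each, +1 to first 1
Round 4: Ashgrove=35 Elkhorn=30 Juniper=42 → close Juniper (overflow 28)
  42÷2 = 21 each, +1 to first 0
Round 5: Ashgrove=56 Elkhorn=51 → close Ashgrove (overflow 46)
  56÷1 = 56 each, +1 to first 0

Closure order: Cedarfen, Hollowpine, Dunmere, Juniper, Ashgrove
Last habitat: Elkhorn with 107 animals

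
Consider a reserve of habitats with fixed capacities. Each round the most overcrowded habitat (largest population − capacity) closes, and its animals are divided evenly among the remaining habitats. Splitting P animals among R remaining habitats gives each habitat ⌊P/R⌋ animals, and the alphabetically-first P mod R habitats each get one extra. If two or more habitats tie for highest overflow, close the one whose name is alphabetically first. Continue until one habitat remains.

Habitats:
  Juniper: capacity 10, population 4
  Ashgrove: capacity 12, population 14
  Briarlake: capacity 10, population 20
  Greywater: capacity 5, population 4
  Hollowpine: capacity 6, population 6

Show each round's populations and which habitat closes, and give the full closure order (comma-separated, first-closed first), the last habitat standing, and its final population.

Round 1: Ashgrove=14 Briarlake=20 Greywater=4 Hollowpine=6 Juniper=4 → close Briarlake (overflow 10)
  20÷4 = 5 each, +1 to first 0
Round 2: Ashgrove=19 Greywater=9 Hollowpine=11 Juniper=9 → close Ashgrove (overflow 7)
  19÷3 = 6 each, +1 to first 1
Round 3: Greywater=16 Hollowpine=17 Juniper=15 → close Greywater (overflow 11)
  16÷2 = 8 each, +1 to first 0
Round 4: Hollowpine=25 Juniper=23 → close Hollowpine (overflow 19)
  25÷1 = 25 each, +1 to first 0

Closure order: Briarlake, Ashgrove, Greywater, Hollowpine
Last habitat: Juniper with 48 animals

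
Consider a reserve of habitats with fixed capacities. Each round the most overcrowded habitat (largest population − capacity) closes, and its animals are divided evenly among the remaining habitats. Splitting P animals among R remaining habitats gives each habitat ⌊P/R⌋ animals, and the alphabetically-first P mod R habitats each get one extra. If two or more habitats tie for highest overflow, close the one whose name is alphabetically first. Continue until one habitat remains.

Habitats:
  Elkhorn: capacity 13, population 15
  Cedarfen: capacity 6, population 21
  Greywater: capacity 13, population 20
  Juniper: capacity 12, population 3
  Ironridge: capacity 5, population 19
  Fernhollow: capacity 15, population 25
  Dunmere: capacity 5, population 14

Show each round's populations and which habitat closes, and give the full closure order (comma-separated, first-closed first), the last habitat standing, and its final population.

Round 1: Cedarfen=21 Dunmere=14 Elkhorn=15 Fernhollow=25 Greywater=20 Ironridge=19 Juniper=3 → close Cedarfen (overflow 15)
  21÷6 = 3 each, +1 to first 3
Round 2: Dunmere=18 Elkhorn=19 Fernhollow=29 Greywater=23 Ironridge=22 Juniper=6 → close Ironridge (overflow 17)
  22÷5 = 4 each, +1 to first 2
Round 3: Dunmere=23 Elkhorn=24 Fernhollow=33 Greywater=27 Juniper=10 → close Dunmere (overflow 18)
  23÷4 = 5 each, +1 to first 3
Round 4: Elkhorn=30 Fernhollow=39 Greywater=33 Juniper=15 → close Fernhollow (overflow 24)
  39÷3 = 13 each, +1 to first 0
Round 5: Elkhorn=43 Greywater=46 Juniper=28 → close Greywater (overflow 33)
  46÷2 = 23 each, +1 to first 0
Round 6: Elkhorn=66 Juniper=51 → close Elkhorn (overflow 53)
  66÷1 = 66 each, +1 to first 0

Closure order: Cedarfen, Ironridge, Dunmere, Fernhollow, Greywater, Elkhorn
Last habitat: Juniper with 117 animals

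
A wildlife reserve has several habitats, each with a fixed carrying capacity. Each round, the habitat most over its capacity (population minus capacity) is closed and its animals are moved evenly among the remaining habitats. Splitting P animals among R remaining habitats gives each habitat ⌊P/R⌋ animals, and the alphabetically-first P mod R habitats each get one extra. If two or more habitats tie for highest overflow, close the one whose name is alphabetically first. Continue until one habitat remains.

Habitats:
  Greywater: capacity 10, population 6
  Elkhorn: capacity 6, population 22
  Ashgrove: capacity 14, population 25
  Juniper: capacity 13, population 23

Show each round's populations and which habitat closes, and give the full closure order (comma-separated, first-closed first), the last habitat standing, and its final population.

Closure order: Elkhorn, Ashgrove, Juniper
Last habitat: Greywater with 76 animals

Round 1: Ashgrove=25 Elkhorn=22 Greywater=6 Juniper=23 → close Elkhorn (overflow 16)
  22÷3 = 7 each, +1 to first 1
Round 2: Ashgrove=33 Greywater=13 Juniper=30 → close Ashgrove (overflow 19)
  33÷2 = 16 each, +1 to first 1
Round 3: Greywater=30 Juniper=46 → close Juniper (overflow 33)
  46÷1 = 46 each, +1 to first 0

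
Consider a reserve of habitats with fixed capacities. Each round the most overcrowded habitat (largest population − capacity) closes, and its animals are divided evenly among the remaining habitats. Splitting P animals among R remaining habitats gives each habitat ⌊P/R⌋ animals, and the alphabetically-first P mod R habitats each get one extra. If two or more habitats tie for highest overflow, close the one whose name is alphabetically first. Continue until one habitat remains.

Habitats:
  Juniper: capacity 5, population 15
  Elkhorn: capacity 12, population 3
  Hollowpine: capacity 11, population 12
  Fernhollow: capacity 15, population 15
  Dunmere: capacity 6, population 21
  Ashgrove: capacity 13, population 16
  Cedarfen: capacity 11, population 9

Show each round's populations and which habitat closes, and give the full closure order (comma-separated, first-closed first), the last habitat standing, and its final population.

Round 1: Ashgrove=16 Cedarfen=9 Dunmere=21 Elkhorn=3 Fernhollow=15 Hollowpine=12 Juniper=15 → close Dunmere (overflow 15)
  21÷6 = 3 each, +1 to first 3
Round 2: Ashgrove=20 Cedarfen=13 Elkhorn=7 Fernhollow=18 Hollowpine=15 Juniper=18 → close Juniper (overflow 13)
  18÷5 = 3 each, +1 to first 3
Round 3: Ashgrove=24 Cedarfen=17 Elkhorn=11 Fernhollow=21 Hollowpine=18 → close Ashgrove (overflow 11)
  24÷4 = 6 each, +1 to first 0
Round 4: Cedarfen=23 Elkhorn=17 Fernhollow=27 Hollowpine=24 → close Hollowpine (overflow 13)
  24÷3 = 8 each, +1 to first 0
Round 5: Cedarfen=31 Elkhorn=25 Fernhollow=35 → close Cedarfen (overflow 20)
  31÷2 = 15 each, +1 to first 1
Round 6: Elkhorn=41 Fernhollow=50 → close Fernhollow (overflow 35)
  50÷1 = 50 each, +1 to first 0

Closure order: Dunmere, Juniper, Ashgrove, Hollowpine, Cedarfen, Fernhollow
Last habitat: Elkhorn with 91 animals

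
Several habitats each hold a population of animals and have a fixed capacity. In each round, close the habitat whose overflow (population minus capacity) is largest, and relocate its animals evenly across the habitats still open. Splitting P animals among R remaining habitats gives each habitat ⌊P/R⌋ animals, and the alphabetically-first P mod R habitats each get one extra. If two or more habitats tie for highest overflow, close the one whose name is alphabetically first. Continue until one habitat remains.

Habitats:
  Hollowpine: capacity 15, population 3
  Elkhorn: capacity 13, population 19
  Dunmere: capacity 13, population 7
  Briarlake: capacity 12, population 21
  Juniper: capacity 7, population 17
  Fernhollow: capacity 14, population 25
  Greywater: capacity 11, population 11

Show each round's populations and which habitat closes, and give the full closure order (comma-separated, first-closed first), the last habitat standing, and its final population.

Closure order: Fernhollow, Briarlake, Juniper, Elkhorn, Greywater, Dunmere
Last habitat: Hollowpine with 103 animals

Round 1: Briarlake=21 Dunmere=7 Elkhorn=19 Fernhollow=25 Greywater=11 Hollowpine=3 Juniper=17 → close Fernhollow (overflow 11)
  25÷6 = 4 each, +1 to first 1
Round 2: Briarlake=26 Dunmere=11 Elkhorn=23 Greywater=15 Hollowpine=7 Juniper=21 → close Briarlake (overflow 14)
  26÷5 = 5 each, +1 to first 1
Round 3: Dunmere=17 Elkhorn=28 Greywater=20 Hollowpine=12 Juniper=26 → close Juniper (overflow 19)
  26÷4 = 6 each, +1 to first 2
Round 4: Dunmere=24 Elkhorn=35 Greywater=26 Hollowpine=18 → close Elkhorn (overflow 22)
  35÷3 = 11 each, +1 to first 2
Round 5: Dunmere=36 Greywater=38 Hollowpine=29 → close Greywater (overflow 27)
  38÷2 = 19 each, +1 to first 0
Round 6: Dunmere=55 Hollowpine=48 → close Dunmere (overflow 42)
  55÷1 = 55 each, +1 to first 0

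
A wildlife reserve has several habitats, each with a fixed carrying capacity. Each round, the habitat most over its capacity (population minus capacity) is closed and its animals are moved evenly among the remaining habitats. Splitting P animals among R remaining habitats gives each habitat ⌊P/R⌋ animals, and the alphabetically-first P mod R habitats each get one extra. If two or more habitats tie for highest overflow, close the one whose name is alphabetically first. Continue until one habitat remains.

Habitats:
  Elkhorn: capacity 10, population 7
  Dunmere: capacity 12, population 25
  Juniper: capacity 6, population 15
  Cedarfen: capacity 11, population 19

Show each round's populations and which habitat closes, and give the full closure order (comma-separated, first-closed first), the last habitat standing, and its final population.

Round 1: Cedarfen=19 Dunmere=25 Elkhorn=7 Juniper=15 → close Dunmere (overflow 13)
  25÷3 = 8 each, +1 to first 1
Round 2: Cedarfen=28 Elkhorn=15 Juniper=23 → close Cedarfen (overflow 17)
  28÷2 = 14 each, +1 to first 0
Round 3: Elkhorn=29 Juniper=37 → close Juniper (overflow 31)
  37÷1 = 37 each, +1 to first 0

Closure order: Dunmere, Cedarfen, Juniper
Last habitat: Elkhorn with 66 animals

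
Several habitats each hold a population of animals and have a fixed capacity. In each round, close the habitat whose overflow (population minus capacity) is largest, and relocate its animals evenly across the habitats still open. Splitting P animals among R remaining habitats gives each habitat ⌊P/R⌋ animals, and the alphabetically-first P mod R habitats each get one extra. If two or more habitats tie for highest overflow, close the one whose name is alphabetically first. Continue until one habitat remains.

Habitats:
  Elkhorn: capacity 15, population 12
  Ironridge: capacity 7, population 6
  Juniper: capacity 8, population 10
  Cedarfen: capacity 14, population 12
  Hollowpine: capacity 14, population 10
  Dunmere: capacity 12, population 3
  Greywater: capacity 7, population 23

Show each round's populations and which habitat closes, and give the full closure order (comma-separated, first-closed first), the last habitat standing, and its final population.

Closure order: Greywater, Juniper, Cedarfen, Elkhorn, Ironridge, Hollowpine
Last habitat: Dunmere with 76 animals

Round 1: Cedarfen=12 Dunmere=3 Elkhorn=12 Greywater=23 Hollowpine=10 Ironridge=6 Juniper=10 → close Greywater (overflow 16)
  23÷6 = 3 each, +1 to first 5
Round 2: Cedarfen=16 Dunmere=7 Elkhorn=16 Hollowpine=14 Ironridge=10 Juniper=13 → close Juniper (overflow 5)
  13÷5 = 2 each, +1 to first 3
Round 3: Cedarfen=19 Dunmere=10 Elkhorn=19 Hollowpine=16 Ironridge=12 → close Cedarfen (overflow 5)
  19÷4 = 4 each, +1 to first 3
Round 4: Dunmere=15 Elkhorn=24 Hollowpine=21 Ironridge=16 → close Elkhorn (overflow 9)
  24÷3 = 8 each, +1 to first 0
Round 5: Dunmere=23 Hollowpine=29 Ironridge=24 → close Ironridge (overflow 17)
  24÷2 = 12 each, +1 to first 0
Round 6: Dunmere=35 Hollowpine=41 → close Hollowpine (overflow 27)
  41÷1 = 41 each, +1 to first 0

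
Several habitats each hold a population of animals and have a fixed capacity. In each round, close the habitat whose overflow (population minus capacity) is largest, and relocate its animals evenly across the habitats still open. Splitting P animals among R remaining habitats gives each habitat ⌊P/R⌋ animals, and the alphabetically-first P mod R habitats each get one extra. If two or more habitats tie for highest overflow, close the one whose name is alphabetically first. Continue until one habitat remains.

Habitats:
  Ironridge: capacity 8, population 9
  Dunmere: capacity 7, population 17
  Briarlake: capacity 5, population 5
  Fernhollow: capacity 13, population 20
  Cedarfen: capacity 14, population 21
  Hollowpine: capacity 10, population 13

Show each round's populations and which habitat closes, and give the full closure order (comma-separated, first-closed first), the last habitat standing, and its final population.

Closure order: Dunmere, Cedarfen, Fernhollow, Hollowpine, Briarlake
Last habitat: Ironridge with 85 animals

Round 1: Briarlake=5 Cedarfen=21 Dunmere=17 Fernhollow=20 Hollowpine=13 Ironridge=9 → close Dunmere (overflow 10)
  17÷5 = 3 each, +1 to first 2
Round 2: Briarlake=9 Cedarfen=25 Fernhollow=23 Hollowpine=16 Ironridge=12 → close Cedarfen (overflow 11)
  25÷4 = 6 each, +1 to first 1
Round 3: Briarlake=16 Fernhollow=29 Hollowpine=22 Ironridge=18 → close Fernhollow (overflow 16)
  29÷3 = 9 each, +1 to first 2
Round 4: Briarlake=26 Hollowpine=32 Ironridge=27 → close Hollowpine (overflow 22)
  32÷2 = 16 each, +1 to first 0
Round 5: Briarlake=42 Ironridge=43 → close Briarlake (overflow 37)
  42÷1 = 42 each, +1 to first 0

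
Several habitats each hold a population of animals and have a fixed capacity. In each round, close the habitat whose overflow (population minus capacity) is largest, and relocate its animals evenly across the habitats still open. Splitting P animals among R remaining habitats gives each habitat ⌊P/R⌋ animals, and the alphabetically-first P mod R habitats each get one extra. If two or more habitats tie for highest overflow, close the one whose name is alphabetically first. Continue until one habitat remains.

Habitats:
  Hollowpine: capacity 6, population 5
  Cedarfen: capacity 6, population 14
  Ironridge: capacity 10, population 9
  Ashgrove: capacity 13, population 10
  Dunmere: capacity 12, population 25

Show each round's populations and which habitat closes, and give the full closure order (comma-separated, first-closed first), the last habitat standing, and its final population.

Closure order: Dunmere, Cedarfen, Hollowpine, Ashgrove
Last habitat: Ironridge with 63 animals

Round 1: Ashgrove=10 Cedarfen=14 Dunmere=25 Hollowpine=5 Ironridge=9 → close Dunmere (overflow 13)
  25÷4 = 6 each, +1 to first 1
Round 2: Ashgrove=17 Cedarfen=20 Hollowpine=11 Ironridge=15 → close Cedarfen (overflow 14)
  20÷3 = 6 each, +1 to first 2
Round 3: Ashgrove=24 Hollowpine=18 Ironridge=21 → close Hollowpine (overflow 12)
  18÷2 = 9 each, +1 to first 0
Round 4: Ashgrove=33 Ironridge=30 → close Ashgrove (overflow 20)
  33÷1 = 33 each, +1 to first 0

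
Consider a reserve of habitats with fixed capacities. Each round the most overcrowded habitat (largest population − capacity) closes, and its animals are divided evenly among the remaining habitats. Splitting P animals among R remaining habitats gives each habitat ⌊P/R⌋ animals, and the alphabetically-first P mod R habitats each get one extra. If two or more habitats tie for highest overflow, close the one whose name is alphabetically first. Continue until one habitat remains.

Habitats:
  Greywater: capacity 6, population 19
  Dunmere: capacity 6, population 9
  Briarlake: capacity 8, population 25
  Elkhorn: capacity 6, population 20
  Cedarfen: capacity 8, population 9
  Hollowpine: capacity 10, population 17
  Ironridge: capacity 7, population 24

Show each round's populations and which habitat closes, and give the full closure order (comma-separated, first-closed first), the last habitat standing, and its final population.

Closure order: Briarlake, Ironridge, Elkhorn, Greywater, Hollowpine, Dunmere
Last habitat: Cedarfen with 123 animals

Round 1: Briarlake=25 Cedarfen=9 Dunmere=9 Elkhorn=20 Greywater=19 Hollowpine=17 Ironridge=24 → close Briarlake (overflow 17)
  25÷6 = 4 each, +1 to first 1
Round 2: Cedarfen=14 Dunmere=13 Elkhorn=24 Greywater=23 Hollowpine=21 Ironridge=28 → close Ironridge (overflow 21)
  28÷5 = 5 each, +1 to first 3
Round 3: Cedarfen=20 Dunmere=19 Elkhorn=30 Greywater=28 Hollowpine=26 → close Elkhorn (overflow 24)
  30÷4 = 7 each, +1 to first 2
Round 4: Cedarfen=28 Dunmere=27 Greywater=35 Hollowpine=33 → close Greywater (overflow 29)
  35÷3 = 11 each, +1 to first 2
Round 5: Cedarfen=40 Dunmere=39 Hollowpine=44 → close Hollowpine (overflow 34)
  44÷2 = 22 each, +1 to first 0
Round 6: Cedarfen=62 Dunmere=61 → close Dunmere (overflow 55)
  61÷1 = 61 each, +1 to first 0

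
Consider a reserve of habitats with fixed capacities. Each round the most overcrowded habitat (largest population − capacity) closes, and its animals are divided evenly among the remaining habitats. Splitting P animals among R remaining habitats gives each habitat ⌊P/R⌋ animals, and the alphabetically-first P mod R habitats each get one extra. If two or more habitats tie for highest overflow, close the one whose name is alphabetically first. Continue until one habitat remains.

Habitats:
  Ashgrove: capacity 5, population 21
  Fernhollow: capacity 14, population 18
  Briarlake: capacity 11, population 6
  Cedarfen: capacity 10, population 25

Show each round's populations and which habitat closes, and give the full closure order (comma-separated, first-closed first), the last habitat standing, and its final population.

Closure order: Ashgrove, Cedarfen, Fernhollow
Last habitat: Briarlake with 70 animals

Round 1: Ashgrove=21 Briarlake=6 Cedarfen=25 Fernhollow=18 → close Ashgrove (overflow 16)
  21÷3 = 7 each, +1 to first 0
Round 2: Briarlake=13 Cedarfen=32 Fernhollow=25 → close Cedarfen (overflow 22)
  32÷2 = 16 each, +1 to first 0
Round 3: Briarlake=29 Fernhollow=41 → close Fernhollow (overflow 27)
  41÷1 = 41 each, +1 to first 0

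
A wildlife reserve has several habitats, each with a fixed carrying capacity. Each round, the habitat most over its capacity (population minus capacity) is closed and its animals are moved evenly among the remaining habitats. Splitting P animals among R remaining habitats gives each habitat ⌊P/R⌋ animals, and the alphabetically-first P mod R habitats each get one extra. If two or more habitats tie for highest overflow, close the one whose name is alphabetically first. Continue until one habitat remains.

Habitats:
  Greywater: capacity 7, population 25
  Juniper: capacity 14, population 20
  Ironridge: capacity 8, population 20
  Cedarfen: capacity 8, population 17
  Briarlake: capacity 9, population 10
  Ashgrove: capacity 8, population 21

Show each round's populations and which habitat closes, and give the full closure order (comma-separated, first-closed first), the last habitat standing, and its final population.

Closure order: Greywater, Ashgrove, Ironridge, Cedarfen, Juniper
Last habitat: Briarlake with 113 animals

Round 1: Ashgrove=21 Briarlake=10 Cedarfen=17 Greywater=25 Ironridge=20 Juniper=20 → close Greywater (overflow 18)
  25÷5 = 5 each, +1 to first 0
Round 2: Ashgrove=26 Briarlake=15 Cedarfen=22 Ironridge=25 Juniper=25 → close Ashgrove (overflow 18)
  26÷4 = 6 each, +1 to first 2
Round 3: Briarlake=22 Cedarfen=29 Ironridge=31 Juniper=31 → close Ironridge (overflow 23)
  31÷3 = 10 each, +1 to first 1
Round 4: Briarlake=33 Cedarfen=39 Juniper=41 → close Cedarfen (overflow 31)
  39÷2 = 19 each, +1 to first 1
Round 5: Briarlake=53 Juniper=60 → close Juniper (overflow 46)
  60÷1 = 60 each, +1 to first 0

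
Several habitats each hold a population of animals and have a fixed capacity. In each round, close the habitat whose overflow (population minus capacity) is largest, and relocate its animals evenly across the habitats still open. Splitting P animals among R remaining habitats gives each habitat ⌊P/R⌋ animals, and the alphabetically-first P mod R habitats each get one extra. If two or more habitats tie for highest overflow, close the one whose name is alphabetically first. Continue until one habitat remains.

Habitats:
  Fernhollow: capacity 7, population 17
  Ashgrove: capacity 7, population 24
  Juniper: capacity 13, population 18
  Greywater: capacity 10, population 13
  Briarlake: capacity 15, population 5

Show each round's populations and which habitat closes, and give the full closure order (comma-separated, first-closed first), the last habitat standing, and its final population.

Round 1: Ashgrove=24 Briarlake=5 Fernhollow=17 Greywater=13 Juniper=18 → close Ashgrove (overflow 17)
  24÷4 = 6 each, +1 to first 0
Round 2: Briarlake=11 Fernhollow=23 Greywater=19 Juniper=24 → close Fernhollow (overflow 16)
  23÷3 = 7 each, +1 to first 2
Round 3: Briarlake=19 Greywater=27 Juniper=31 → close Juniper (overflow 18)
  31÷2 = 15 each, +1 to first 1
Round 4: Briarlake=35 Greywater=42 → close Greywater (overflow 32)
  42÷1 = 42 each, +1 to first 0

Closure order: Ashgrove, Fernhollow, Juniper, Greywater
Last habitat: Briarlake with 77 animals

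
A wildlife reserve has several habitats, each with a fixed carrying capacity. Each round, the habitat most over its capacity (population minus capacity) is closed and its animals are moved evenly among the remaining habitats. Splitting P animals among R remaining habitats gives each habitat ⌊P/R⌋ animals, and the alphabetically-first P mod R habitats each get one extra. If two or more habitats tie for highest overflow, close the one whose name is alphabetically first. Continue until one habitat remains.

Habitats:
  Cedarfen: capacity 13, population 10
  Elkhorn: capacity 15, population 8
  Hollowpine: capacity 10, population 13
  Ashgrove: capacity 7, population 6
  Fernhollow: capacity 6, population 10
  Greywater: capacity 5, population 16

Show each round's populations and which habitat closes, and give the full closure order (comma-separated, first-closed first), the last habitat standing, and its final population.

Closure order: Greywater, Fernhollow, Hollowpine, Ashgrove, Cedarfen
Last habitat: Elkhorn with 63 animals

Round 1: Ashgrove=6 Cedarfen=10 Elkhorn=8 Fernhollow=10 Greywater=16 Hollowpine=13 → close Greywater (overflow 11)
  16÷5 = 3 each, +1 to first 1
Round 2: Ashgrove=10 Cedarfen=13 Elkhorn=11 Fernhollow=13 Hollowpine=16 → close Fernhollow (overflow 7)
  13÷4 = 3 each, +1 to first 1
Round 3: Ashgrove=14 Cedarfen=16 Elkhorn=14 Hollowpine=19 → close Hollowpine (overflow 9)
  19÷3 = 6 each, +1 to first 1
Round 4: Ashgrove=21 Cedarfen=22 Elkhorn=20 → close Ashgrove (overflow 14)
  21÷2 = 10 each, +1 to first 1
Round 5: Cedarfen=33 Elkhorn=30 → close Cedarfen (overflow 20)
  33÷1 = 33 each, +1 to first 0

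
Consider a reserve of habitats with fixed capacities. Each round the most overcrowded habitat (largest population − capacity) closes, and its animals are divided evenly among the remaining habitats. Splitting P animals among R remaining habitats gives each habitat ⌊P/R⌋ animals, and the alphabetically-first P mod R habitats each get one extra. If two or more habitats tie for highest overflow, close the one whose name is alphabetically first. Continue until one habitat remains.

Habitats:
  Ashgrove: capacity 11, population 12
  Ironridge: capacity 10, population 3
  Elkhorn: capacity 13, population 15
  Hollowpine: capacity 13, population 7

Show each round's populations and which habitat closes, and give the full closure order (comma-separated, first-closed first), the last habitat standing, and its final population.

Closure order: Elkhorn, Ashgrove, Hollowpine
Last habitat: Ironridge with 37 animals

Round 1: Ashgrove=12 Elkhorn=15 Hollowpine=7 Ironridge=3 → close Elkhorn (overflow 2)
  15÷3 = 5 each, +1 to first 0
Round 2: Ashgrove=17 Hollowpine=12 Ironridge=8 → close Ashgrove (overflow 6)
  17÷2 = 8 each, +1 to first 1
Round 3: Hollowpine=21 Ironridge=16 → close Hollowpine (overflow 8)
  21÷1 = 21 each, +1 to first 0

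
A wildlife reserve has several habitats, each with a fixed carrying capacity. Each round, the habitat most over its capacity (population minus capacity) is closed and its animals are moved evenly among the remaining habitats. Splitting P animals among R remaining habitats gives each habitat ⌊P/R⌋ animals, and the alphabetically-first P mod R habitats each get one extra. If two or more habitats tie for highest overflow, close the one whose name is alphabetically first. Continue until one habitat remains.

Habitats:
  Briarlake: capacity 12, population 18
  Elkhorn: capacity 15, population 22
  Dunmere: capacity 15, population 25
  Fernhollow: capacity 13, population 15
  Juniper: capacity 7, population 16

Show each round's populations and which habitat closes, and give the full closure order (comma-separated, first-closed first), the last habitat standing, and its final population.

Closure order: Dunmere, Juniper, Briarlake, Elkhorn
Last habitat: Fernhollow with 96 animals

Round 1: Briarlake=18 Dunmere=25 Elkhorn=22 Fernhollow=15 Juniper=16 → close Dunmere (overflow 10)
  25÷4 = 6 each, +1 to first 1
Round 2: Briarlake=25 Elkhorn=28 Fernhollow=21 Juniper=22 → close Juniper (overflow 15)
  22÷3 = 7 each, +1 to first 1
Round 3: Briarlake=33 Elkhorn=35 Fernhollow=28 → close Briarlake (overflow 21)
  33÷2 = 16 each, +1 to first 1
Round 4: Elkhorn=52 Fernhollow=44 → close Elkhorn (overflow 37)
  52÷1 = 52 each, +1 to first 0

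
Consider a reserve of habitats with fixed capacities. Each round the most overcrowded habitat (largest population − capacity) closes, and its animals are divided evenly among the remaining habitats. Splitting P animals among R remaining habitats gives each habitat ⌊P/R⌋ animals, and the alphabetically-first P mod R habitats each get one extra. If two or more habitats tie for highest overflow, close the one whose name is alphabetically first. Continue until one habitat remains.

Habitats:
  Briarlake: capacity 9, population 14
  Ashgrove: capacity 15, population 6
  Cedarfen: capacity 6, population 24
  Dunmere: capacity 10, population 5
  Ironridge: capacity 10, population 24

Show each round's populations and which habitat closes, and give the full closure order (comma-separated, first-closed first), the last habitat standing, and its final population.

Round 1: Ashgrove=6 Briarlake=14 Cedarfen=24 Dunmere=5 Ironridge=24 → close Cedarfen (overflow 18)
  24÷4 = 6 each, +1 to first 0
Round 2: Ashgrove=12 Briarlake=20 Dunmere=11 Ironridge=30 → close Ironridge (overflow 20)
  30÷3 = 10 each, +1 to first 0
Round 3: Ashgrove=22 Briarlake=30 Dunmere=21 → close Briarlake (overflow 21)
  30÷2 = 15 each, +1 to first 0
Round 4: Ashgrove=37 Dunmere=36 → close Dunmere (overflow 26)
  36÷1 = 36 each, +1 to first 0

Closure order: Cedarfen, Ironridge, Briarlake, Dunmere
Last habitat: Ashgrove with 73 animals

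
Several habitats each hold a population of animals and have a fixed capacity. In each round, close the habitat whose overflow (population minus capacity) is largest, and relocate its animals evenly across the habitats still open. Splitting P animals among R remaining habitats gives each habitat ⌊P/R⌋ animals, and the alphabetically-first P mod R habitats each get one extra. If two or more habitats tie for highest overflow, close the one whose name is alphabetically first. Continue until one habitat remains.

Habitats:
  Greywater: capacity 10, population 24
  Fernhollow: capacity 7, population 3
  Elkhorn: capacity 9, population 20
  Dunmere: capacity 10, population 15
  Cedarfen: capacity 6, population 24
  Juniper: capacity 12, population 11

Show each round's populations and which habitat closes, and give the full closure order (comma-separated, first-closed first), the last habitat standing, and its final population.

Closure order: Cedarfen, Greywater, Elkhorn, Dunmere, Fernhollow
Last habitat: Juniper with 97 animals

Round 1: Cedarfen=24 Dunmere=15 Elkhorn=20 Fernhollow=3 Greywater=24 Juniper=11 → close Cedarfen (overflow 18)
  24÷5 = 4 each, +1 to first 4
Round 2: Dunmere=20 Elkhorn=25 Fernhollow=8 Greywater=29 Juniper=15 → close Greywater (overflow 19)
  29÷4 = 7 each, +1 to first 1
Round 3: Dunmere=28 Elkhorn=32 Fernhollow=15 Juniper=22 → close Elkhorn (overflow 23)
  32÷3 = 10 each, +1 to first 2
Round 4: Dunmere=39 Fernhollow=26 Juniper=32 → close Dunmere (overflow 29)
  39÷2 = 19 each, +1 to first 1
Round 5: Fernhollow=46 Juniper=51 → close Fernhollow (overflow 39)
  46÷1 = 46 each, +1 to first 0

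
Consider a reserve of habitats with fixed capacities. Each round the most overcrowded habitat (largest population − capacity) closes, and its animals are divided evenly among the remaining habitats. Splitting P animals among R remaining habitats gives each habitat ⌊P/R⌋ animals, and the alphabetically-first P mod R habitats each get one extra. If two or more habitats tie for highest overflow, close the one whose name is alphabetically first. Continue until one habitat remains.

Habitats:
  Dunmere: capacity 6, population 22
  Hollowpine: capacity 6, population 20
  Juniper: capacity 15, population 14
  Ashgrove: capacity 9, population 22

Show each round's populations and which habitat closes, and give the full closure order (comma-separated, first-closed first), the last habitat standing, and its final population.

Closure order: Dunmere, Ashgrove, Hollowpine
Last habitat: Juniper with 78 animals

Round 1: Ashgrove=22 Dunmere=22 Hollowpine=20 Juniper=14 → close Dunmere (overflow 16)
  22÷3 = 7 each, +1 to first 1
Round 2: Ashgrove=30 Hollowpine=27 Juniper=21 → close Ashgrove (overflow 21)
  30÷2 = 15 each, +1 to first 0
Round 3: Hollowpine=42 Juniper=36 → close Hollowpine (overflow 36)
  42÷1 = 42 each, +1 to first 0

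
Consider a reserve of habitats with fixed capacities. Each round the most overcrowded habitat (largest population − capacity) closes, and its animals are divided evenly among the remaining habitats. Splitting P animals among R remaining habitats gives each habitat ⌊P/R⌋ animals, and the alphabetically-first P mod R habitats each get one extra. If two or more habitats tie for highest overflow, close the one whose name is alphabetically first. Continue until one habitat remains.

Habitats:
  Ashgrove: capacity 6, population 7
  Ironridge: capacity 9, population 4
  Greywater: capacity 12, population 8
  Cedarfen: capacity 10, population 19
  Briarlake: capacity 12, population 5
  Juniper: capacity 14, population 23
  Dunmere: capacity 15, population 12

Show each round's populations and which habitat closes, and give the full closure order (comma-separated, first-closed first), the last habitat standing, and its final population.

Closure order: Cedarfen, Juniper, Ashgrove, Dunmere, Greywater, Ironridge
Last habitat: Briarlake with 78 animals

Round 1: Ashgrove=7 Briarlake=5 Cedarfen=19 Dunmere=12 Greywater=8 Ironridge=4 Juniper=23 → close Cedarfen (overflow 9)
  19÷6 = 3 each, +1 to first 1
Round 2: Ashgrove=11 Briarlake=8 Dunmere=15 Greywater=11 Ironridge=7 Juniper=26 → close Juniper (overflow 12)
  26÷5 = 5 each, +1 to first 1
Round 3: Ashgrove=17 Briarlake=13 Dunmere=20 Greywater=16 Ironridge=12 → close Ashgrove (overflow 11)
  17÷4 = 4 each, +1 to first 1
Round 4: Briarlake=18 Dunmere=24 Greywater=20 Ironridge=16 → close Dunmere (overflow 9)
  24÷3 = 8 each, +1 to first 0
Round 5: Briarlake=26 Greywater=28 Ironridge=24 → close Greywater (overflow 16)
  28÷2 = 14 each, +1 to first 0
Round 6: Briarlake=40 Ironridge=38 → close Ironridge (overflow 29)
  38÷1 = 38 each, +1 to first 0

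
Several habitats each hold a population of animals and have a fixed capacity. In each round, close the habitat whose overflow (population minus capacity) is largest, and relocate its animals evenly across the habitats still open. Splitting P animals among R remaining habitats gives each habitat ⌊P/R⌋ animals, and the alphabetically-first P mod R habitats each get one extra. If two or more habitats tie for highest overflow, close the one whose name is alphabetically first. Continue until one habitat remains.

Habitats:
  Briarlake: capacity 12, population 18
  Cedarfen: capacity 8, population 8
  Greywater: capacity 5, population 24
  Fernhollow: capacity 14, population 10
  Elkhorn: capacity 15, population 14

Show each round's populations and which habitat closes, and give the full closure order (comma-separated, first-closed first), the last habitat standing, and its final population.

Round 1: Briarlake=18 Cedarfen=8 Elkhorn=14 Fernhollow=10 Greywater=24 → close Greywater (overflow 19)
  24÷4 = 6 each, +1 to first 0
Round 2: Briarlake=24 Cedarfen=14 Elkhorn=20 Fernhollow=16 → close Briarlake (overflow 12)
  24÷3 = 8 each, +1 to first 0
Round 3: Cedarfen=22 Elkhorn=28 Fernhollow=24 → close Cedarfen (overflow 14)
  22÷2 = 11 each, +1 to first 0
Round 4: Elkhorn=39 Fernhollow=35 → close Elkhorn (overflow 24)
  39÷1 = 39 each, +1 to first 0

Closure order: Greywater, Briarlake, Cedarfen, Elkhorn
Last habitat: Fernhollow with 74 animals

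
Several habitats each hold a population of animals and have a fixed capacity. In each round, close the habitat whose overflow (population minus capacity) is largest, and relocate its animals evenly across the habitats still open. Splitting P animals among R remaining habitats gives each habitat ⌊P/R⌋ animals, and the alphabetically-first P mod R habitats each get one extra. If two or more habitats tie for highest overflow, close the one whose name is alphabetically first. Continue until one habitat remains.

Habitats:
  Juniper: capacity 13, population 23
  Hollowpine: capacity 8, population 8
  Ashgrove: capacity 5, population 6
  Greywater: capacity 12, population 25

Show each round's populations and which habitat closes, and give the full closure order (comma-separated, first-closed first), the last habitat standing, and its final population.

Closure order: Greywater, Juniper, Ashgrove
Last habitat: Hollowpine with 62 animals

Round 1: Ashgrove=6 Greywater=25 Hollowpine=8 Juniper=23 → close Greywater (overflow 13)
  25÷3 = 8 each, +1 to first 1
Round 2: Ashgrove=15 Hollowpine=16 Juniper=31 → close Juniper (overflow 18)
  31÷2 = 15 each, +1 to first 1
Round 3: Ashgrove=31 Hollowpine=31 → close Ashgrove (overflow 26)
  31÷1 = 31 each, +1 to first 0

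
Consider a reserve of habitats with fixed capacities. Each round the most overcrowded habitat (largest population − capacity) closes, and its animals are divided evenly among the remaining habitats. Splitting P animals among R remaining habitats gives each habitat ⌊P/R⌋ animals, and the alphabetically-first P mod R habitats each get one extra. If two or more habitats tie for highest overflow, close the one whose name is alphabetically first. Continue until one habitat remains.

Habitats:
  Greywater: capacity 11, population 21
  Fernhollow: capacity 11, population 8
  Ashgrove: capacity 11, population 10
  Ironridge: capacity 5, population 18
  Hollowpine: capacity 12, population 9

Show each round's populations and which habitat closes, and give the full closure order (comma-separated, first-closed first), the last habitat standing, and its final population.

Closure order: Ironridge, Greywater, Ashgrove, Fernhollow
Last habitat: Hollowpine with 66 animals

Round 1: Ashgrove=10 Fernhollow=8 Greywater=21 Hollowpine=9 Ironridge=18 → close Ironridge (overflow 13)
  18÷4 = 4 each, +1 to first 2
Round 2: Ashgrove=15 Fernhollow=13 Greywater=25 Hollowpine=13 → close Greywater (overflow 14)
  25÷3 = 8 each, +1 to first 1
Round 3: Ashgrove=24 Fernhollow=21 Hollowpine=21 → close Ashgrove (overflow 13)
  24÷2 = 12 each, +1 to first 0
Round 4: Fernhollow=33 Hollowpine=33 → close Fernhollow (overflow 22)
  33÷1 = 33 each, +1 to first 0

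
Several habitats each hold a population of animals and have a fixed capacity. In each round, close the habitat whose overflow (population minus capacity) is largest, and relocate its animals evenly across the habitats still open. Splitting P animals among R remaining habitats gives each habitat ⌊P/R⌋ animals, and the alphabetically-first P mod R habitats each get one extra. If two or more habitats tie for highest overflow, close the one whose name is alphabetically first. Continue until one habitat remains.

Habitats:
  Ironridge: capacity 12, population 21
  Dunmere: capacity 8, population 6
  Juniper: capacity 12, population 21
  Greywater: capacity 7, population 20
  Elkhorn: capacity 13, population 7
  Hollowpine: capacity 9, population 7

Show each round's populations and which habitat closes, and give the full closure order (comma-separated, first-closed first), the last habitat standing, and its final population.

Round 1: Dunmere=6 Elkhorn=7 Greywater=20 Hollowpine=7 Ironridge=21 Juniper=21 → close Greywater (overflow 13)
  20÷5 = 4 each, +1 to first 0
Round 2: Dunmere=10 Elkhorn=11 Hollowpine=11 Ironridge=25 Juniper=25 → close Ironridge (overflow 13)
  25÷4 = 6 each, +1 to first 1
Round 3: Dunmere=17 Elkhorn=17 Hollowpine=17 Juniper=31 → close Juniper (overflow 19)
  31÷3 = 10 each, +1 to first 1
Round 4: Dunmere=28 Elkhorn=27 Hollowpine=27 → close Dunmere (overflow 20)
  28÷2 = 14 each, +1 to first 0
Round 5: Elkhorn=41 Hollowpine=41 → close Hollowpine (overflow 32)
  41÷1 = 41 each, +1 to first 0

Closure order: Greywater, Ironridge, Juniper, Dunmere, Hollowpine
Last habitat: Elkhorn with 82 animals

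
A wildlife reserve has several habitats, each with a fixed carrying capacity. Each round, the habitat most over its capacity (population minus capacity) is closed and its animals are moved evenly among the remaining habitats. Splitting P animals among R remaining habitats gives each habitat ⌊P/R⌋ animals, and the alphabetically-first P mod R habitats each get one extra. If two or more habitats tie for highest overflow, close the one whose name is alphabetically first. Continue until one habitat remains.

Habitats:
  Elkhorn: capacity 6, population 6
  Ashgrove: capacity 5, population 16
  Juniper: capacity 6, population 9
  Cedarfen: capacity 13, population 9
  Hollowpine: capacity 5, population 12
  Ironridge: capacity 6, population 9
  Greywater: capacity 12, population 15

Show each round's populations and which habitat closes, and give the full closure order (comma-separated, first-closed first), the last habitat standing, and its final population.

Closure order: Ashgrove, Hollowpine, Greywater, Ironridge, Juniper, Elkhorn
Last habitat: Cedarfen with 76 animals

Round 1: Ashgrove=16 Cedarfen=9 Elkhorn=6 Greywater=15 Hollowpine=12 Ironridge=9 Juniper=9 → close Ashgrove (overflow 11)
  16÷6 = 2 each, +1 to first 4
Round 2: Cedarfen=12 Elkhorn=9 Greywater=18 Hollowpine=15 Ironridge=11 Juniper=11 → close Hollowpine (overflow 10)
  15÷5 = 3 each, +1 to first 0
Round 3: Cedarfen=15 Elkhorn=12 Greywater=21 Ironridge=14 Juniper=14 → close Greywater (overflow 9)
  21÷4 = 5 each, +1 to first 1
Round 4: Cedarfen=21 Elkhorn=17 Ironridge=19 Juniper=19 → close Ironridge (overflow 13)
  19÷3 = 6 each, +1 to first 1
Round 5: Cedarfen=28 Elkhorn=23 Juniper=25 → close Juniper (overflow 19)
  25÷2 = 12 each, +1 to first 1
Round 6: Cedarfen=41 Elkhorn=35 → close Elkhorn (overflow 29)
  35÷1 = 35 each, +1 to first 0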